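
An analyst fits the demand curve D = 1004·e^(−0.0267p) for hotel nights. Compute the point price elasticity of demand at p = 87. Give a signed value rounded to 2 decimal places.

-2.32

dD/dp = −0.0267·D = -2.62677. At p = 87, D = 98.381.
Ed = (dD/dp)·(p/D) = (-2.62677) × (87/98.381) = -2.3229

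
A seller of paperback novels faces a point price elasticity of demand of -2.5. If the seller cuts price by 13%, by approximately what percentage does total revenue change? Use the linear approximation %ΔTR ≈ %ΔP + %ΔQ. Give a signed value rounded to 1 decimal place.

%ΔQ ≈ Ed × %ΔP = (-2.5) × (-13%) = +32.5000%
%ΔTR ≈ %ΔP + %ΔQ = (-13%) + (+32.5000%) = +19.5000%

+19.5%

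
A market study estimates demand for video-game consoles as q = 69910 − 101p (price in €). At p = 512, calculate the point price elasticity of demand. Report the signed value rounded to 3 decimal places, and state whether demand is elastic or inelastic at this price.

dq/dp = −101. At p = 512, q = 69910 − 101(512) = 18198.
Ed = (dq/dp)·(p/q) = −101 × (512/18198) = -2.84163…
|Ed| = 2.842 > 1, so demand is elastic.

-2.842; elastic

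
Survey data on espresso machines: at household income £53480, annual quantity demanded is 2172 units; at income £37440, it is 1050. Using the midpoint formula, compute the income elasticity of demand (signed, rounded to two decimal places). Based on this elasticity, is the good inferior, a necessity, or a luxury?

%ΔQ = (1050 − 2172)/[( 2172 + 1050)/2] = -1122/1611 = -0.696461…
%ΔIncome = (37440 − 53480)/[( 53480 + 37440)/2] = -16040/45460 = -0.352837…
E_income = (-1122/1611) / (-16040/45460) = 1.9738…
E_income > 1 ⇒ normal good, luxury.

1.97; luxury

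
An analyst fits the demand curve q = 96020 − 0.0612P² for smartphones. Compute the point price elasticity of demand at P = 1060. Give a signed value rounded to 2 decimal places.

-5.05

dq/dP = −2·0.0612·P = -129.744. At P = 1060, q = 27255.68.
Ed = (dq/dP)·(P/q) = (-129.744) × (1060/27255.68) = -5.0458…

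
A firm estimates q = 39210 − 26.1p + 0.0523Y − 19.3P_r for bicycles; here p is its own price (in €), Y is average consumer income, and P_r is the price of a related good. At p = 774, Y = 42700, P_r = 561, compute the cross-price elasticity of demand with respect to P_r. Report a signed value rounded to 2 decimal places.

-1.04

At the given values, q = 39210 − 26.1(774) + 0.0523(42700) − 19.3(561) = 10414.51.
∂q/∂P_r = -19.3.
E = (-19.3) × (561/10414.51) = -1.0396…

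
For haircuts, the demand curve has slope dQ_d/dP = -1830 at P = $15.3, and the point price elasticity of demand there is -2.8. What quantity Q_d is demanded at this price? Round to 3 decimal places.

Ed = (dQ_d/dP)·(P/Q_d) ⇒ Q_d = (dQ_d/dP)·P/Ed = (-1830)·15.3/(-2.8) = 9999.64285…

9999.643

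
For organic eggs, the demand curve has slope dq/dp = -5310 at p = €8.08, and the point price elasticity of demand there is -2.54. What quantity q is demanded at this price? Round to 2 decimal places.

16891.65

Ed = (dq/dp)·(p/q) ⇒ q = (dq/dp)·p/Ed = (-5310)·8.08/(-2.54) = 16891.6535…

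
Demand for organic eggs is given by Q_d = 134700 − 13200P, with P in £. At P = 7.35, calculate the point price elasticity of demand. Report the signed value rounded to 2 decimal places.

dQ_d/dP = −13200. At P = 7.35, Q_d = 134700 − 13200(7.35) = 37680.
Ed = (dQ_d/dP)·(P/Q_d) = −13200 × (7.35/37680) = -2.5748…

-2.57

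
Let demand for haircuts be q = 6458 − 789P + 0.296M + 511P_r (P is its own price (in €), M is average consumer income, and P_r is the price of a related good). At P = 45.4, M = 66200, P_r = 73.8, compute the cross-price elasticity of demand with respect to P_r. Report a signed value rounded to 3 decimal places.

1.350

At the given values, q = 6458 − 789(45.4) + 0.296(66200) + 511(73.8) = 27944.4.
∂q/∂P_r = 511.
E = (511) × (73.8/27944.4) = 1.34952…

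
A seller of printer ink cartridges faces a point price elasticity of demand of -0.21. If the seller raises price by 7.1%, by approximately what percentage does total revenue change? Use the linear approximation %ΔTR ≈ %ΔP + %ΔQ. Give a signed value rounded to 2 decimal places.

%ΔQ ≈ Ed × %ΔP = (-0.21) × (+7.1%) = -1.4910%
%ΔTR ≈ %ΔP + %ΔQ = (+7.1%) + (-1.4910%) = +5.6090%

+5.61%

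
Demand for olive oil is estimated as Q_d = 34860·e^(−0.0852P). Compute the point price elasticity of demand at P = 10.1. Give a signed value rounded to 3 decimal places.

-0.861

dQ_d/dP = −0.0852·Q_d = -1256.17. At P = 10.1, Q_d = 14743.8.
Ed = (dQ_d/dP)·(P/Q_d) = (-1256.17) × (10.1/14743.8) = -0.86052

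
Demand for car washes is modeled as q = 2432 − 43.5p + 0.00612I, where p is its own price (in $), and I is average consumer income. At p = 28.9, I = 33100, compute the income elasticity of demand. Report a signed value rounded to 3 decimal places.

At the given values, q = 2432 − 43.5(28.9) + 0.00612(33100) = 1377.422.
∂q/∂I = 0.00612.
E = (0.00612) × (33100/1377.422) = 0.14706…

0.147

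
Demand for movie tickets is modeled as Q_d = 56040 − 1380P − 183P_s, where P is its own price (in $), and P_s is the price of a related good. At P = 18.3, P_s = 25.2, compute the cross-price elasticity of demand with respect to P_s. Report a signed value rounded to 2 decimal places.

-0.18

At the given values, Q_d = 56040 − 1380(18.3) − 183(25.2) = 26174.4.
∂Q_d/∂P_s = -183.
E = (-183) × (25.2/26174.4) = -0.1761…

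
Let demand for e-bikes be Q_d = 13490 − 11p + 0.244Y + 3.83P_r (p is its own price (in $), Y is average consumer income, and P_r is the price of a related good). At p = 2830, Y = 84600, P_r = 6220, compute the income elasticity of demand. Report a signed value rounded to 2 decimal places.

At the given values, Q_d = 13490 − 11(2830) + 0.244(84600) + 3.83(6220) = 26825.
∂Q_d/∂Y = 0.244.
E = (0.244) × (84600/26825) = 0.7695…

0.77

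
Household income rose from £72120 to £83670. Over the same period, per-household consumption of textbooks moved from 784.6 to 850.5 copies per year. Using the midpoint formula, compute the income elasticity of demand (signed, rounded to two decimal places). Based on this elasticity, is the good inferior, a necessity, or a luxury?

0.54; necessity

%ΔQ = (850.5 − 784.6)/[( 784.6 + 850.5)/2] = 65.9/817.55 = 0.080606…
%ΔIncome = (83670 − 72120)/[( 72120 + 83670)/2] = 11550/77895 = 0.148276…
E_income = (65.9/817.55) / (11550/77895) = 0.5436…
0 < E_income < 1 ⇒ normal good, necessity.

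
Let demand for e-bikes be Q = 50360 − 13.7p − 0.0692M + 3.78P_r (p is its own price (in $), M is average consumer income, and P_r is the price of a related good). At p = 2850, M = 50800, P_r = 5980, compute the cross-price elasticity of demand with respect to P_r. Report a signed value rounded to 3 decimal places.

0.743

At the given values, Q = 50360 − 13.7(2850) − 0.0692(50800) + 3.78(5980) = 30404.04.
∂Q/∂P_r = 3.78.
E = (3.78) × (5980/30404.04) = 0.74346…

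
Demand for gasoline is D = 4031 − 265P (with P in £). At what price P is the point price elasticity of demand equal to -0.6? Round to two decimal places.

5.70

Ed = −265P/(4031 − 265P). Set this equal to -0.6:
265P = 0.6·(4031 − 265P) ⇒ 265P(1 + 0.6) = 0.6·4031
P = 0.6·4031 / (265·1.6) = 5.7042…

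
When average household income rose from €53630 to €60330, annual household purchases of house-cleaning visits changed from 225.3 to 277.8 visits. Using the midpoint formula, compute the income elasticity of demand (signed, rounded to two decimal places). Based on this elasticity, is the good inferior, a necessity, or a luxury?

1.77; luxury

%ΔQ = (277.8 − 225.3)/[( 225.3 + 277.8)/2] = 52.5/251.55 = 0.208706…
%ΔIncome = (60330 − 53630)/[( 53630 + 60330)/2] = 6700/56980 = 0.117585…
E_income = (52.5/251.55) / (6700/56980) = 1.7749…
E_income > 1 ⇒ normal good, luxury.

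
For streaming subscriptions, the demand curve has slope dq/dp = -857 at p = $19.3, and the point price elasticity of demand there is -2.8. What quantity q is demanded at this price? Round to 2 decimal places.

Ed = (dq/dp)·(p/q) ⇒ q = (dq/dp)·p/Ed = (-857)·19.3/(-2.8) = 5907.1785…

5907.18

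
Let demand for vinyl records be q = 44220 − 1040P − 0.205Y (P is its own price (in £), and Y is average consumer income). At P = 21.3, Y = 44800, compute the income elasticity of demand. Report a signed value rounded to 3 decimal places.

-0.713

At the given values, q = 44220 − 1040(21.3) − 0.205(44800) = 12884.
∂q/∂Y = -0.205.
E = (-0.205) × (44800/12884) = -0.71282…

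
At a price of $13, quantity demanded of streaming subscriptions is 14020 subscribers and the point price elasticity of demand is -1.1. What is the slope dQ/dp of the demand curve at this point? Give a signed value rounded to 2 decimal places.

-1186.31

Ed = (dQ/dp)·(p/Q) ⇒ dQ/dp = Ed·Q/p = (-1.1)·14020/13 = -1186.3076…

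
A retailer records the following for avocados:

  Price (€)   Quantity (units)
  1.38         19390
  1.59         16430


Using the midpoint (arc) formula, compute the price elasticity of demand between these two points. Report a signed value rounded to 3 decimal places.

%ΔQ = (16430 − 19390) / [(19390 + 16430)/2] = -2960/17910 = -0.165270…
%ΔP = (1.59 − 1.38) / [(1.38 + 1.59)/2] = 0.21/1.485 = 0.141414…
Arc Ed = %ΔQ / %ΔP = (-2960/17910) / (0.21/1.485) = -1.16870…

-1.169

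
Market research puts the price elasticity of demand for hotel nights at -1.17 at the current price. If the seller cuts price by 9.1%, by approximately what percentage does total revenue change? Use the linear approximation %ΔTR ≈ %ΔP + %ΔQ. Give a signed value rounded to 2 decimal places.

+1.55%

%ΔQ ≈ Ed × %ΔP = (-1.17) × (-9.1%) = +10.6470%
%ΔTR ≈ %ΔP + %ΔQ = (-9.1%) + (+10.6470%) = +1.5470%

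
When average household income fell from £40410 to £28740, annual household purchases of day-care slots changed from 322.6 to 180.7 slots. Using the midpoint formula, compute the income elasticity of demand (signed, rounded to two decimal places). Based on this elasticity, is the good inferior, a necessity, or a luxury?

%ΔQ = (180.7 − 322.6)/[( 322.6 + 180.7)/2] = -141.9/251.65 = -0.563878…
%ΔIncome = (28740 − 40410)/[( 40410 + 28740)/2] = -11670/34575 = -0.337527…
E_income = (-141.9/251.65) / (-11670/34575) = 1.6706…
E_income > 1 ⇒ normal good, luxury.

1.67; luxury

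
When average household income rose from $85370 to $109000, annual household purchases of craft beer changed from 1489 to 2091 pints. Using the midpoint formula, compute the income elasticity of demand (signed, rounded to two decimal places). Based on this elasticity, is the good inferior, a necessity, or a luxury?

1.38; luxury

%ΔQ = (2091 − 1489)/[( 1489 + 2091)/2] = 602/1790 = 0.336312…
%ΔIncome = (109000 − 85370)/[( 85370 + 109000)/2] = 23630/97185 = 0.243144…
E_income = (602/1790) / (23630/97185) = 1.3831…
E_income > 1 ⇒ normal good, luxury.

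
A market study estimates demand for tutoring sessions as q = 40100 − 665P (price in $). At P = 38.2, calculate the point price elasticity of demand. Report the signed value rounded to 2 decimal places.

dq/dP = −665. At P = 38.2, q = 40100 − 665(38.2) = 14697.
Ed = (dq/dP)·(P/q) = −665 × (38.2/14697) = -1.7284…

-1.73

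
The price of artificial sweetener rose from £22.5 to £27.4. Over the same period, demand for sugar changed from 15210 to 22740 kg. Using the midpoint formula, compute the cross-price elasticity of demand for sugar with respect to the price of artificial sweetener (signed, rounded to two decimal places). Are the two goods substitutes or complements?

2.02; substitutes

%ΔQ_{sugar} = (22740 − 15210)/avg = 7530/18975 = 0.396837…
%ΔP_{artificial sweetener} = (27.4 − 22.5)/avg = 4.9/24.95 = 0.196392…
E_cross = (7530/18975) / (4.9/24.95) = 2.0206…
E_cross > 0 ⇒ the goods are substitutes.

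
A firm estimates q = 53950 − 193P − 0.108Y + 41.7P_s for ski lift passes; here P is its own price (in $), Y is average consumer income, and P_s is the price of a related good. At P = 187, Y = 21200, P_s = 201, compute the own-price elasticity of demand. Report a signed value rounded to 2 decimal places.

-1.51

At the given values, q = 53950 − 193(187) − 0.108(21200) + 41.7(201) = 23951.1.
∂q/∂P = −193.
E = (-193) × (187/23951.1) = -1.5068…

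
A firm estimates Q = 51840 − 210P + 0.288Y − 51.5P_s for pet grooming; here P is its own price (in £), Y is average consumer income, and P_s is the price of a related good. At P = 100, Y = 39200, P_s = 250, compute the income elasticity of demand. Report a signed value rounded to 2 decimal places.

0.39

At the given values, Q = 51840 − 210(100) + 0.288(39200) − 51.5(250) = 29254.6.
∂Q/∂Y = 0.288.
E = (0.288) × (39200/29254.6) = 0.3859…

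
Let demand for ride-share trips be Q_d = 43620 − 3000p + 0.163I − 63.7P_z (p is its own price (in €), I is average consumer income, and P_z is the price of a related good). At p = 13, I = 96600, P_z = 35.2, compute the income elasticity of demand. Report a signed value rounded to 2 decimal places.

0.87

At the given values, Q_d = 43620 − 3000(13) + 0.163(96600) − 63.7(35.2) = 18123.56.
∂Q_d/∂I = 0.163.
E = (0.163) × (96600/18123.56) = 0.8688…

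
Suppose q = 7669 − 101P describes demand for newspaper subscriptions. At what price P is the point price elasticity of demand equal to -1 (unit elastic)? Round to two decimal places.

37.97

Ed = −101P/(7669 − 101P). Set this equal to -1:
101P = 1·(7669 − 101P) ⇒ 101P(1 + 1) = 1·7669
P = 1·7669 / (101·2) = 37.9653…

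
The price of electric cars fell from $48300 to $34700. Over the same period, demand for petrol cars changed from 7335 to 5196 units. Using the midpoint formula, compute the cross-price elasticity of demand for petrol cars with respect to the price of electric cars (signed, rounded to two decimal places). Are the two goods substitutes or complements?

1.04; substitutes

%ΔQ_{petrol cars} = (5196 − 7335)/avg = -2139/6265.5 = -0.341393…
%ΔP_{electric cars} = (34700 − 48300)/avg = -13600/41500 = -0.327710…
E_cross = (-2139/6265.5) / (-13600/41500) = 1.0417…
E_cross > 0 ⇒ the goods are substitutes.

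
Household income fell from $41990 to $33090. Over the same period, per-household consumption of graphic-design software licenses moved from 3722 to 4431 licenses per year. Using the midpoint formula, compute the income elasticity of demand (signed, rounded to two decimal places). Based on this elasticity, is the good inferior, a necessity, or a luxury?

-0.73; inferior

%ΔQ = (4431 − 3722)/[( 3722 + 4431)/2] = 709/4076.5 = 0.173923…
%ΔIncome = (33090 − 41990)/[( 41990 + 33090)/2] = -8900/37540 = -0.237080…
E_income = (709/4076.5) / (-8900/37540) = -0.7336…
E_income < 0 ⇒ inferior good.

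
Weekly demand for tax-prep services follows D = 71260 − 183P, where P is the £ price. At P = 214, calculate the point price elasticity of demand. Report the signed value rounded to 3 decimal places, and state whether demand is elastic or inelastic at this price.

dD/dP = −183. At P = 214, D = 71260 − 183(214) = 32098.
Ed = (dD/dP)·(P/D) = −183 × (214/32098) = -1.22007…
|Ed| = 1.220 > 1, so demand is elastic.

-1.220; elastic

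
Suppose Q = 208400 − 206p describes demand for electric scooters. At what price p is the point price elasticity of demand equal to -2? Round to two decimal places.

Ed = −206p/(208400 − 206p). Set this equal to -2:
206p = 2·(208400 − 206p) ⇒ 206p(1 + 2) = 2·208400
p = 2·208400 / (206·3) = 674.4336…

674.43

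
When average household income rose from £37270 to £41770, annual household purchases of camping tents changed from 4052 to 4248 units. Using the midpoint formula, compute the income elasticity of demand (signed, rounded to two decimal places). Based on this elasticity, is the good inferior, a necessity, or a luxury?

%ΔQ = (4248 − 4052)/[( 4052 + 4248)/2] = 196/4150 = 0.047228…
%ΔIncome = (41770 − 37270)/[( 37270 + 41770)/2] = 4500/39520 = 0.113866…
E_income = (196/4150) / (4500/39520) = 0.4147…
0 < E_income < 1 ⇒ normal good, necessity.

0.41; necessity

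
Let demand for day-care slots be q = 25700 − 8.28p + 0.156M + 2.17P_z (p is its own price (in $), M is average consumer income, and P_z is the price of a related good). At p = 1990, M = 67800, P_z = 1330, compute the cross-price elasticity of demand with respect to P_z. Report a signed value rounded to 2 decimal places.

0.13

At the given values, q = 25700 − 8.28(1990) + 0.156(67800) + 2.17(1330) = 22685.7.
∂q/∂P_z = 2.17.
E = (2.17) × (1330/22685.7) = 0.1272…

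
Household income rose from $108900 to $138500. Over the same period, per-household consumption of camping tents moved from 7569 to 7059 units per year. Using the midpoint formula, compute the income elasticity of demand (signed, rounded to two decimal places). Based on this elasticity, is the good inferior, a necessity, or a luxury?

-0.29; inferior

%ΔQ = (7059 − 7569)/[( 7569 + 7059)/2] = -510/7314 = -0.069729…
%ΔIncome = (138500 − 108900)/[( 108900 + 138500)/2] = 29600/123700 = 0.239288…
E_income = (-510/7314) / (29600/123700) = -0.2914…
E_income < 0 ⇒ inferior good.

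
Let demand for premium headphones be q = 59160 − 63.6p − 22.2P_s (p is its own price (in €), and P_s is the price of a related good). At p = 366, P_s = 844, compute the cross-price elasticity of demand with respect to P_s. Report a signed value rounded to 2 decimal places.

-1.09

At the given values, q = 59160 − 63.6(366) − 22.2(844) = 17145.6.
∂q/∂P_s = -22.2.
E = (-22.2) × (844/17145.6) = -1.0928…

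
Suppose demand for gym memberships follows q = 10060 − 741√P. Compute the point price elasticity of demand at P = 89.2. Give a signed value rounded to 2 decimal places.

dq/dP = −741/(2√P) = -39.2289. At P = 89.2, q = 3061.57.
Ed = (dq/dP)·(P/q) = (-39.2289) × (89.2/3061.57) = -1.1429…

-1.14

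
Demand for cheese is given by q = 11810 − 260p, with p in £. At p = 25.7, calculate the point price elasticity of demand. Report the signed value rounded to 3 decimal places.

-1.303

dq/dp = −260. At p = 25.7, q = 11810 − 260(25.7) = 5128.
Ed = (dq/dp)·(p/q) = −260 × (25.7/5128) = -1.30304…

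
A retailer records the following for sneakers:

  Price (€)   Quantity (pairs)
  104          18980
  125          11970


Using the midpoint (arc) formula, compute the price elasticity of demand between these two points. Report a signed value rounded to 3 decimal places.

-2.470

%ΔQ = (11970 − 18980) / [(18980 + 11970)/2] = -7010/15475 = -0.452988…
%ΔP = (125 − 104) / [(104 + 125)/2] = 21/114.5 = 0.183406…
Arc Ed = %ΔQ / %ΔP = (-7010/15475) / (21/114.5) = -2.46986…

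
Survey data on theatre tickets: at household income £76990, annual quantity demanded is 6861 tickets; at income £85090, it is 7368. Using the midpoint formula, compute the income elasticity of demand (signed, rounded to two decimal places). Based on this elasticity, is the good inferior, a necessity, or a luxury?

0.71; necessity

%ΔQ = (7368 − 6861)/[( 6861 + 7368)/2] = 507/7114.5 = 0.071262…
%ΔIncome = (85090 − 76990)/[( 76990 + 85090)/2] = 8100/81040 = 0.099950…
E_income = (507/7114.5) / (8100/81040) = 0.7129…
0 < E_income < 1 ⇒ normal good, necessity.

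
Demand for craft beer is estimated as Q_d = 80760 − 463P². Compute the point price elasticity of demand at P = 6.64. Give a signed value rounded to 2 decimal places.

dQ_d/dP = −2·463·P = -6148.64. At P = 6.64, Q_d = 60346.5152.
Ed = (dQ_d/dP)·(P/Q_d) = (-6148.64) × (6.64/60346.5152) = -0.6765…

-0.68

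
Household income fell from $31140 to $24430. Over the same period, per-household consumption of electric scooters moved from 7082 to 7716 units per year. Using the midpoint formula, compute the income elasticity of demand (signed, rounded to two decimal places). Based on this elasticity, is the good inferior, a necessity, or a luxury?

-0.35; inferior

%ΔQ = (7716 − 7082)/[( 7082 + 7716)/2] = 634/7399 = 0.085687…
%ΔIncome = (24430 − 31140)/[( 31140 + 24430)/2] = -6710/27785 = -0.241497…
E_income = (634/7399) / (-6710/27785) = -0.3548…
E_income < 0 ⇒ inferior good.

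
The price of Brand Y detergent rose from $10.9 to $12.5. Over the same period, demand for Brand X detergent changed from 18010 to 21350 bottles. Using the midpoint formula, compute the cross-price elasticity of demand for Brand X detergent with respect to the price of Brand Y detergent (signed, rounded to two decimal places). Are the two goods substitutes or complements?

%ΔQ_{Brand X detergent} = (21350 − 18010)/avg = 3340/19680 = 0.169715…
%ΔP_{Brand Y detergent} = (12.5 − 10.9)/avg = 1.6/11.7 = 0.136752…
E_cross = (3340/19680) / (1.6/11.7) = 1.2410…
E_cross > 0 ⇒ the goods are substitutes.

1.24; substitutes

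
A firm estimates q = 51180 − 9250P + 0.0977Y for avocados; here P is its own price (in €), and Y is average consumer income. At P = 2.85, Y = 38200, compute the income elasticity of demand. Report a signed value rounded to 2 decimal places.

0.13

At the given values, q = 51180 − 9250(2.85) + 0.0977(38200) = 28549.64.
∂q/∂Y = 0.0977.
E = (0.0977) × (38200/28549.64) = 0.1307…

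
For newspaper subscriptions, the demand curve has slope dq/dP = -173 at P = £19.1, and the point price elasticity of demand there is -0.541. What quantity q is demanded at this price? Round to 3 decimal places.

6107.763

Ed = (dq/dP)·(P/q) ⇒ q = (dq/dP)·P/Ed = (-173)·19.1/(-0.541) = 6107.76340…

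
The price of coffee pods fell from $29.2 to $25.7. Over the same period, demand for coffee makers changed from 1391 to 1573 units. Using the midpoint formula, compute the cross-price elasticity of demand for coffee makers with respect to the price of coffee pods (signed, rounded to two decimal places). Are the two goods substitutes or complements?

-0.96; complements

%ΔQ_{coffee makers} = (1573 − 1391)/avg = 182/1482 = 0.122807…
%ΔP_{coffee pods} = (25.7 − 29.2)/avg = -3.5/27.45 = -0.127504…
E_cross = (182/1482) / (-3.5/27.45) = -0.9631…
E_cross < 0 ⇒ the goods are complements.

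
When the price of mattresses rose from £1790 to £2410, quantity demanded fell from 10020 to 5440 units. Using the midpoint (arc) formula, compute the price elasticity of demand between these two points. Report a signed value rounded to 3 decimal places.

-2.007

%ΔQ = (5440 − 10020) / [(10020 + 5440)/2] = -4580/7730 = -0.592496…
%ΔP = (2410 − 1790) / [(1790 + 2410)/2] = 620/2100 = 0.295238…
Arc Ed = %ΔQ / %ΔP = (-4580/7730) / (620/2100) = -2.00684…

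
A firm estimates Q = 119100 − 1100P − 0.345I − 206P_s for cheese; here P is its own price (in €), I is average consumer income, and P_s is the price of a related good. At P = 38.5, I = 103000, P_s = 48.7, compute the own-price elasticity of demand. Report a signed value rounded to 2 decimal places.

-1.36

At the given values, Q = 119100 − 1100(38.5) − 0.345(103000) − 206(48.7) = 31182.8.
∂Q/∂P = −1100.
E = (-1100) × (38.5/31182.8) = -1.3581…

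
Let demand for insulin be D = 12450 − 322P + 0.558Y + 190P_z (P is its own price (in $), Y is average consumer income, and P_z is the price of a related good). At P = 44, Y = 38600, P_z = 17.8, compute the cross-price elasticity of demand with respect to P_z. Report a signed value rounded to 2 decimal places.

At the given values, D = 12450 − 322(44) + 0.558(38600) + 190(17.8) = 23202.8.
∂D/∂P_z = 190.
E = (190) × (17.8/23202.8) = 0.1457…

0.15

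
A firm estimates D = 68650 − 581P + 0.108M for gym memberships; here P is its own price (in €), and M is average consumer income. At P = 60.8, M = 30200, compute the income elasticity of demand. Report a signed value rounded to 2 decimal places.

0.09

At the given values, D = 68650 − 581(60.8) + 0.108(30200) = 36586.8.
∂D/∂M = 0.108.
E = (0.108) × (30200/36586.8) = 0.0891…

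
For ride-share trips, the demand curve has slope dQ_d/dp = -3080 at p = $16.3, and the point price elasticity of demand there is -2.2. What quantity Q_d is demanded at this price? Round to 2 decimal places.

Ed = (dQ_d/dp)·(p/Q_d) ⇒ Q_d = (dQ_d/dp)·p/Ed = (-3080)·16.3/(-2.2) = 22820

22820.00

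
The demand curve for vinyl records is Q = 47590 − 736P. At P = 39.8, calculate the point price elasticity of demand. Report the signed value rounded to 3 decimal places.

-1.601

dQ/dP = −736. At P = 39.8, Q = 47590 − 736(39.8) = 18297.2.
Ed = (dQ/dP)·(P/Q) = −736 × (39.8/18297.2) = -1.60094…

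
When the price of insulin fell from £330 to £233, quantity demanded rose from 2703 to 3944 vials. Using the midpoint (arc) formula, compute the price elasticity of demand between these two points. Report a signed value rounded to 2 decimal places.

%ΔQ = (3944 − 2703) / [(2703 + 3944)/2] = 1241/3323.5 = 0.373401…
%ΔP = (233 − 330) / [(330 + 233)/2] = -97/281.5 = -0.344582…
Arc Ed = %ΔQ / %ΔP = (1241/3323.5) / (-97/281.5) = -1.0836…

-1.08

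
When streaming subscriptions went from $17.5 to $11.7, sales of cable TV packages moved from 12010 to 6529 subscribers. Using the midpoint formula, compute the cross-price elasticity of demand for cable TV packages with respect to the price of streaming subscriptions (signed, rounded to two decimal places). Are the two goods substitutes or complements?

%ΔQ_{cable TV packages} = (6529 − 12010)/avg = -5481/9269.5 = -0.591294…
%ΔP_{streaming subscriptions} = (11.7 − 17.5)/avg = -5.8/14.6 = -0.397260…
E_cross = (-5481/9269.5) / (-5.8/14.6) = 1.4884…
E_cross > 0 ⇒ the goods are substitutes.

1.49; substitutes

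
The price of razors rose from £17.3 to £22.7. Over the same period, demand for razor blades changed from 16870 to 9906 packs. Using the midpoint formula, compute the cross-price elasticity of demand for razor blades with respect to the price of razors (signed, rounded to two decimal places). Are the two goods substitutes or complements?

-1.93; complements

%ΔQ_{razor blades} = (9906 − 16870)/avg = -6964/13388 = -0.520167…
%ΔP_{razors} = (22.7 − 17.3)/avg = 5.4/20 = 0.27
E_cross = (-6964/13388) / (5.4/20) = -1.9265…
E_cross < 0 ⇒ the goods are complements.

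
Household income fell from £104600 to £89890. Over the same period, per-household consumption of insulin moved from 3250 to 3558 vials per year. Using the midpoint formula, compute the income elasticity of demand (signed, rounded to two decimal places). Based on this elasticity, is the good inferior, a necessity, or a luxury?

%ΔQ = (3558 − 3250)/[( 3250 + 3558)/2] = 308/3404 = 0.090481…
%ΔIncome = (89890 − 104600)/[( 104600 + 89890)/2] = -14710/97245 = -0.151267…
E_income = (308/3404) / (-14710/97245) = -0.5981…
E_income < 0 ⇒ inferior good.

-0.60; inferior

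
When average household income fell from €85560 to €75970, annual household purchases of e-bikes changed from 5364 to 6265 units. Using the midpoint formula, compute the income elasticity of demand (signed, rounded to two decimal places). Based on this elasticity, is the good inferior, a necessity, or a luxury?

-1.31; inferior

%ΔQ = (6265 − 5364)/[( 5364 + 6265)/2] = 901/5814.5 = 0.154957…
%ΔIncome = (75970 − 85560)/[( 85560 + 75970)/2] = -9590/80765 = -0.118739…
E_income = (901/5814.5) / (-9590/80765) = -1.3050…
E_income < 0 ⇒ inferior good.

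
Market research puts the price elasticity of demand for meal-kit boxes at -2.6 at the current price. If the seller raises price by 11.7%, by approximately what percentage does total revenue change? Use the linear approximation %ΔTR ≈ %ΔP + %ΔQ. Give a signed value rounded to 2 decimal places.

%ΔQ ≈ Ed × %ΔP = (-2.6) × (+11.7%) = -30.4200%
%ΔTR ≈ %ΔP + %ΔQ = (+11.7%) + (-30.4200%) = -18.7200%

-18.72%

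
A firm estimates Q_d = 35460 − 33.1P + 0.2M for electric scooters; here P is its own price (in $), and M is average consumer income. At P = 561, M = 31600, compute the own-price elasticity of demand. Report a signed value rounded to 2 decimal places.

-0.80

At the given values, Q_d = 35460 − 33.1(561) + 0.2(31600) = 23210.9.
∂Q_d/∂P = −33.1.
E = (-33.1) × (561/23210.9) = -0.8000…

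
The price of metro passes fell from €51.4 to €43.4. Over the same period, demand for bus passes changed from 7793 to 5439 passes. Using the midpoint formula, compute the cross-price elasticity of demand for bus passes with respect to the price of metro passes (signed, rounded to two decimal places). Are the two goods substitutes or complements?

2.11; substitutes

%ΔQ_{bus passes} = (5439 − 7793)/avg = -2354/6616 = -0.355804…
%ΔP_{metro passes} = (43.4 − 51.4)/avg = -8/47.4 = -0.168776…
E_cross = (-2354/6616) / (-8/47.4) = 2.1081…
E_cross > 0 ⇒ the goods are substitutes.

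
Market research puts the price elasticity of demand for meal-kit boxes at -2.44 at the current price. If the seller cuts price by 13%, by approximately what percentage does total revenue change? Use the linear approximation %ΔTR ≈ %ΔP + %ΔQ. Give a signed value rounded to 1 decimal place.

%ΔQ ≈ Ed × %ΔP = (-2.44) × (-13%) = +31.7200%
%ΔTR ≈ %ΔP + %ΔQ = (-13%) + (+31.7200%) = +18.7200%

+18.7%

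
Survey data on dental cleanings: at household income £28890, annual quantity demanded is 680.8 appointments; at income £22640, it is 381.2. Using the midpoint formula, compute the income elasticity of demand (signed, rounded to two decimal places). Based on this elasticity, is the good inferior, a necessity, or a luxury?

%ΔQ = (381.2 − 680.8)/[( 680.8 + 381.2)/2] = -299.6/531 = -0.564218…
%ΔIncome = (22640 − 28890)/[( 28890 + 22640)/2] = -6250/25765 = -0.242577…
E_income = (-299.6/531) / (-6250/25765) = 2.3259…
E_income > 1 ⇒ normal good, luxury.

2.33; luxury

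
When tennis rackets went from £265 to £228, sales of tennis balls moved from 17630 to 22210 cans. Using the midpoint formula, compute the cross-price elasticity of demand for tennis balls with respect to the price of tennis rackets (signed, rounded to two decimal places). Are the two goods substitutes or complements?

%ΔQ_{tennis balls} = (22210 − 17630)/avg = 4580/19920 = 0.229919…
%ΔP_{tennis rackets} = (228 − 265)/avg = -37/246.5 = -0.150101…
E_cross = (4580/19920) / (-37/246.5) = -1.5317…
E_cross < 0 ⇒ the goods are complements.

-1.53; complements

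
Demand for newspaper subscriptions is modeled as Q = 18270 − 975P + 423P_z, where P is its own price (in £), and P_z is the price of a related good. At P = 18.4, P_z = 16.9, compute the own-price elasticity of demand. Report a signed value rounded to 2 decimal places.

At the given values, Q = 18270 − 975(18.4) + 423(16.9) = 7478.7.
∂Q/∂P = −975.
E = (-975) × (18.4/7478.7) = -2.3988…

-2.40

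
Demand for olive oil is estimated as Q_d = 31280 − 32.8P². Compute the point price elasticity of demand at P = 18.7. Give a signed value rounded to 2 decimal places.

dQ_d/dP = −2·32.8·P = -1226.72. At P = 18.7, Q_d = 19810.168.
Ed = (dQ_d/dP)·(P/Q_d) = (-1226.72) × (18.7/19810.168) = -1.1579…

-1.16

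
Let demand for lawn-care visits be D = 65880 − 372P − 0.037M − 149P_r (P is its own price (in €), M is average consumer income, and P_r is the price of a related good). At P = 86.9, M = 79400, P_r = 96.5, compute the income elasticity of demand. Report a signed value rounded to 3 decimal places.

At the given values, D = 65880 − 372(86.9) − 0.037(79400) − 149(96.5) = 16236.9.
∂D/∂M = -0.037.
E = (-0.037) × (79400/16236.9) = -0.18093…

-0.181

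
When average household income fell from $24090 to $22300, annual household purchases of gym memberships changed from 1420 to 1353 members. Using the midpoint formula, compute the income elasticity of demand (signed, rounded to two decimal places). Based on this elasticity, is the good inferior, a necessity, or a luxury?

0.63; necessity

%ΔQ = (1353 − 1420)/[( 1420 + 1353)/2] = -67/1386.5 = -0.048323…
%ΔIncome = (22300 − 24090)/[( 24090 + 22300)/2] = -1790/23195 = -0.077171…
E_income = (-67/1386.5) / (-1790/23195) = 0.6261…
0 < E_income < 1 ⇒ normal good, necessity.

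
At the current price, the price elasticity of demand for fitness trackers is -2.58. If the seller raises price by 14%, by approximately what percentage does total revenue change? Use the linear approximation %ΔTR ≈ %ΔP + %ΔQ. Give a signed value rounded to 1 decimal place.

%ΔQ ≈ Ed × %ΔP = (-2.58) × (+14%) = -36.1200%
%ΔTR ≈ %ΔP + %ΔQ = (+14%) + (-36.1200%) = -22.1200%

-22.1%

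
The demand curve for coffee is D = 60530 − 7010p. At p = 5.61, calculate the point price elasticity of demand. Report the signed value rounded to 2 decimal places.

-1.85

dD/dp = −7010. At p = 5.61, D = 60530 − 7010(5.61) = 21203.9.
Ed = (dD/dp)·(p/D) = −7010 × (5.61/21203.9) = -1.8546…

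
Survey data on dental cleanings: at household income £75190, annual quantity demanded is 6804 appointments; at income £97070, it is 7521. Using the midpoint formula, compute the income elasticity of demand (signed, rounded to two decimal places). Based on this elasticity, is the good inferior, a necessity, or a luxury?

0.39; necessity

%ΔQ = (7521 − 6804)/[( 6804 + 7521)/2] = 717/7162.5 = 0.100104…
%ΔIncome = (97070 − 75190)/[( 75190 + 97070)/2] = 21880/86130 = 0.254034…
E_income = (717/7162.5) / (21880/86130) = 0.3940…
0 < E_income < 1 ⇒ normal good, necessity.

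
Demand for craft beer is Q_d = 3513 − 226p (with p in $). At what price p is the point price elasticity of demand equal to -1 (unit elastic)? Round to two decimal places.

Ed = −226p/(3513 − 226p). Set this equal to -1:
226p = 1·(3513 − 226p) ⇒ 226p(1 + 1) = 1·3513
p = 1·3513 / (226·2) = 7.7721…

7.77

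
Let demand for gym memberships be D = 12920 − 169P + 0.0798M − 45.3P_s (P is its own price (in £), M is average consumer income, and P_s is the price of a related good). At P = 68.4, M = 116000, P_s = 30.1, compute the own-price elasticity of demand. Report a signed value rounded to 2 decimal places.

-1.25

At the given values, D = 12920 − 169(68.4) + 0.0798(116000) − 45.3(30.1) = 9253.67.
∂D/∂P = −169.
E = (-169) × (68.4/9253.67) = -1.2491…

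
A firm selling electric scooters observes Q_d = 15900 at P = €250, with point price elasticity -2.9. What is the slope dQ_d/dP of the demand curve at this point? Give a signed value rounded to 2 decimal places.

Ed = (dQ_d/dP)·(P/Q_d) ⇒ dQ_d/dP = Ed·Q_d/P = (-2.9)·15900/250 = -184.44

-184.44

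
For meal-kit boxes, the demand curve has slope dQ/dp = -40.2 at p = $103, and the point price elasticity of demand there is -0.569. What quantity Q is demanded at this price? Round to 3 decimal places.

Ed = (dQ/dp)·(p/Q) ⇒ Q = (dQ/dp)·p/Ed = (-40.2)·103/(-0.569) = 7276.97715…

7276.977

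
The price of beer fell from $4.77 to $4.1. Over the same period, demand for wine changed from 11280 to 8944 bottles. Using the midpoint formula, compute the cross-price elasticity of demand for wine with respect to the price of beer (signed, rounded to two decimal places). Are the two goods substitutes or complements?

1.53; substitutes

%ΔQ_{wine} = (8944 − 11280)/avg = -2336/10112 = -0.231012…
%ΔP_{beer} = (4.1 − 4.77)/avg = -0.67/4.435 = -0.151071…
E_cross = (-2336/10112) / (-0.67/4.435) = 1.5291…
E_cross > 0 ⇒ the goods are substitutes.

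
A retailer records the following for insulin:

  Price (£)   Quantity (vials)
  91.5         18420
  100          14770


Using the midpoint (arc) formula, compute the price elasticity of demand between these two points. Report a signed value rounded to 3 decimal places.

-2.478

%ΔQ = (14770 − 18420) / [(18420 + 14770)/2] = -3650/16595 = -0.219945…
%ΔP = (100 − 91.5) / [(91.5 + 100)/2] = 8.5/95.75 = 0.088772…
Arc Ed = %ΔQ / %ΔP = (-3650/16595) / (8.5/95.75) = -2.47762…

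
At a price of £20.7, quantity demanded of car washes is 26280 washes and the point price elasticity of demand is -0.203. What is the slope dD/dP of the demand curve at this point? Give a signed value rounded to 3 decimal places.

-257.722

Ed = (dD/dP)·(P/D) ⇒ dD/dP = Ed·D/P = (-0.203)·26280/20.7 = -257.72173…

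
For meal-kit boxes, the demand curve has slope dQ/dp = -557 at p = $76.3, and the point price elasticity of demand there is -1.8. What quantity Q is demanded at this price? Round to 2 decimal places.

23610.61

Ed = (dQ/dp)·(p/Q) ⇒ Q = (dQ/dp)·p/Ed = (-557)·76.3/(-1.8) = 23610.6111…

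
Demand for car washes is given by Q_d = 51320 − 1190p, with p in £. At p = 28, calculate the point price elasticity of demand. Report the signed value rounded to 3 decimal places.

dQ_d/dp = −1190. At p = 28, Q_d = 51320 − 1190(28) = 18000.
Ed = (dQ_d/dp)·(p/Q_d) = −1190 × (28/18000) = -1.85111…

-1.851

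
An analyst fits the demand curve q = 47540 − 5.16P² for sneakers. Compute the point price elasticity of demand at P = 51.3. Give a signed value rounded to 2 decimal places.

dq/dP = −2·5.16·P = -529.416. At P = 51.3, q = 33960.4796.
Ed = (dq/dP)·(P/q) = (-529.416) × (51.3/33960.4796) = -0.7997…

-0.80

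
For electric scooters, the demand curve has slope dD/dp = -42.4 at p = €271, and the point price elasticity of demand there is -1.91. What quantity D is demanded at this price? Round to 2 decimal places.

Ed = (dD/dp)·(p/D) ⇒ D = (dD/dp)·p/Ed = (-42.4)·271/(-1.91) = 6015.9162…

6015.92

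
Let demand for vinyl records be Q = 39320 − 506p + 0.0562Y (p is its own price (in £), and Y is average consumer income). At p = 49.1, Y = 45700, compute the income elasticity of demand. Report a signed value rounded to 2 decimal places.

At the given values, Q = 39320 − 506(49.1) + 0.0562(45700) = 17043.74.
∂Q/∂Y = 0.0562.
E = (0.0562) × (45700/17043.74) = 0.1506…

0.15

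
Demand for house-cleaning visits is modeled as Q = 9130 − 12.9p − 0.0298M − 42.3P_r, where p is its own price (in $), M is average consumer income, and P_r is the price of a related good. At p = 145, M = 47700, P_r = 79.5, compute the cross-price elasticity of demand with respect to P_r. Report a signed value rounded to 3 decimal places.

At the given values, Q = 9130 − 12.9(145) − 0.0298(47700) − 42.3(79.5) = 2475.19.
∂Q/∂P_r = -42.3.
E = (-42.3) × (79.5/2475.19) = -1.35862…

-1.359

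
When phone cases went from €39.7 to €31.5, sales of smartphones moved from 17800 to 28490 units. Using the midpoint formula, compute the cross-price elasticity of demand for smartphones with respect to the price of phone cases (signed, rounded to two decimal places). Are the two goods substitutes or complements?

%ΔQ_{smartphones} = (28490 − 17800)/avg = 10690/23145 = 0.461870…
%ΔP_{phone cases} = (31.5 − 39.7)/avg = -8.2/35.6 = -0.230337…
E_cross = (10690/23145) / (-8.2/35.6) = -2.0051…
E_cross < 0 ⇒ the goods are complements.

-2.01; complements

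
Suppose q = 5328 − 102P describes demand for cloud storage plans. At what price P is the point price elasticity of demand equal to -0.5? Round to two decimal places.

Ed = −102P/(5328 − 102P). Set this equal to -0.5:
102P = 0.5·(5328 − 102P) ⇒ 102P(1 + 0.5) = 0.5·5328
P = 0.5·5328 / (102·1.5) = 17.4117…

17.41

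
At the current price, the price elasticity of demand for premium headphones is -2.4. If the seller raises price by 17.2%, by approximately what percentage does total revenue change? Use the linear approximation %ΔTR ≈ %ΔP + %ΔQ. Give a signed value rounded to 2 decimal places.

%ΔQ ≈ Ed × %ΔP = (-2.4) × (+17.2%) = -41.2800%
%ΔTR ≈ %ΔP + %ΔQ = (+17.2%) + (-41.2800%) = -24.0800%

-24.08%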